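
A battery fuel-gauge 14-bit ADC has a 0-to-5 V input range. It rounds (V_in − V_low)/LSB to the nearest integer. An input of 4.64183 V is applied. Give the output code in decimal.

Full-scale span = 5 V; LSB = 5/2^14 = 305.18 µV.
(V_in − V_low)/LSB = (4.64183 − 0) / 0.000305176 = 15210.349.
Round → code 15210.

code 15210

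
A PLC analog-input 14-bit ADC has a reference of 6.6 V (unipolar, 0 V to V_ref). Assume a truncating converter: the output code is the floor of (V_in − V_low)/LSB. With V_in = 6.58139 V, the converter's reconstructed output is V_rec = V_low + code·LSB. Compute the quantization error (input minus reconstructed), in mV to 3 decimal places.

0.323 mV

Step size: 6.6 V ÷ 2^14 = 402.83 µV.
(V_in − V_low)/LSB = (6.58139 − 0)/0.000402832 = 16337.8021 → code 16337 (floor).
V_rec = 0 + 16337·0.000402832 = 6.5810669 V.
V_in − V_rec = 0.000323105 V = 0.323 mV.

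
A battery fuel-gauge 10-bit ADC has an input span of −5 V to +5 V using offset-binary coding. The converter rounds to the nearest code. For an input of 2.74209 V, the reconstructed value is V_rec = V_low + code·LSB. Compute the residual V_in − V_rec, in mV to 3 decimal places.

-2.051 mV

One LSB is 10 V / 1024 = 9.766 mV.
(V_in − V_low)/LSB = (2.74209 − (−5))/0.00976562 = 792.7900 → code 793 (round).
V_rec = (−5) + 793·0.00976562 = 2.7441406 V.
V_in − V_rec = -0.00205062 V = -2.051 mV.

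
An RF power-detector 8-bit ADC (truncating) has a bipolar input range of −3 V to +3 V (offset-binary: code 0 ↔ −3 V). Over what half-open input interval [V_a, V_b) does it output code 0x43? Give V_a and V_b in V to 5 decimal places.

LSB = 6/2^8 = 23.438 mV.
Code 0x43 = 67 decimal.
V_a = V_low + 67·LSB = -1.42969 V; V_b = V_low + 68·LSB = -1.40625 V.

[-1.42969 V, -1.40625 V)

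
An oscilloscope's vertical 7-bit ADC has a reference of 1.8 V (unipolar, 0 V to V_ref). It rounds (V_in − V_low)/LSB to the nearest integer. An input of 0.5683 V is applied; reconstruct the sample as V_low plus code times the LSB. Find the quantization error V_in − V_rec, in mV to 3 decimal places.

One LSB is 1.8 V / 128 = 14.062 mV.
Scaled input = 40.4124 LSBs, so code = 40.
Code 40 maps back to 0 + 40×0.0140625 V = 0.5625 V.
V_in − V_rec = 0.0058 V = 5.800 mV.

5.800 mV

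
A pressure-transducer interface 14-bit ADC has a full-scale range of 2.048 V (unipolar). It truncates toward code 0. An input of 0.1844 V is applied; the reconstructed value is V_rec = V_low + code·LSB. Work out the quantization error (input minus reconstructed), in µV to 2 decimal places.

Step size: 2.048 V ÷ 2^14 = 125.00 µV.
(V_in − V_low)/LSB = (0.1844 − 0)/0.000125 = 1475.2000 → code 1475 (floor).
Reconstructed: 0.184375 V.
V_in − V_rec = 2.5e-05 V = 25.00 µV.

25.00 µV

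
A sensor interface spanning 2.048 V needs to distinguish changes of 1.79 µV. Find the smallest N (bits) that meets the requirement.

Number of steps required ≥ 2.048 V / 1.79 µV = 1144134.08.
Need 2^N ≥ 1144134.08; 2^20 = 1048576, 2^21 = 2097152.
Minimum N = 21.

21 bits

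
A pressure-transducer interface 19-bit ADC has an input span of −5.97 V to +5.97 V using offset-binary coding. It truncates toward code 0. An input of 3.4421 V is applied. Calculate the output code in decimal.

code 413287

LSB = 11.94 V / 524288 = 22.77 µV.
(V_in − V_low)/LSB = (3.4421 − (−5.97)) / 2.27737e-05 = 413287.361.
Floor → code 413287.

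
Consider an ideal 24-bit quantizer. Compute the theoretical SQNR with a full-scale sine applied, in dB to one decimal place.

SNR ≈ 6.02·N + 1.76 dB = 6.02·24 + 1.76 = 146.24 dB.

146.2 dB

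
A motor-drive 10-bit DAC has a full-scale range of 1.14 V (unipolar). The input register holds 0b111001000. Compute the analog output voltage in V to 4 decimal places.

LSB = 1.14 V / 2^10 = 1.113 mV.
Code 0b111001000 = 456 decimal.
V_out = 0 + 456 × 0.00111328 V = 0.507656 V.

0.5077 V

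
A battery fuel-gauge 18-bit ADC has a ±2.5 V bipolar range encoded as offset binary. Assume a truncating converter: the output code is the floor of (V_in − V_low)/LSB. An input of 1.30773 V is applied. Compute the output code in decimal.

Full-scale span = 5 V; LSB = 5/2^18 = 19.07 µV.
(V_in − V_low)/LSB = (1.30773 − (−2.5)) / 1.90735e-05 = 199634.715.
⌊·⌋(199634.715) = 199634.

code 199634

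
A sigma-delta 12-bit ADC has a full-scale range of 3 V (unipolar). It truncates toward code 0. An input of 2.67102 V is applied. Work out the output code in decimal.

With 4096 levels over 3 V, one step is 0.732 mV.
Input sits at 3646.833 steps above V_low.
So the output code is 3646.

code 3646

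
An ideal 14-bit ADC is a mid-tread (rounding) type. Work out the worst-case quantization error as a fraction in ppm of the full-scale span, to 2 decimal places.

30.52 ppm

Rounding → worst-case error = ½ LSB = V_FS/2^15, so 1e+06/32768 = 30.5176 ppm of full scale.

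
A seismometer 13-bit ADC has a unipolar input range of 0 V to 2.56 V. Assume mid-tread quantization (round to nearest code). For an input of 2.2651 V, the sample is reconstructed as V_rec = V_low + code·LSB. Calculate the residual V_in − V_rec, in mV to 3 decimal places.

Step size: 2.56 V ÷ 2^13 = 312.50 µV.
Scaled input = 7248.3200 LSBs, so code = 7248.
Code 7248 maps back to 0 + 7248×0.0003125 V = 2.265 V.
V_in − V_rec = 0.0001 V = 0.100 mV.

0.100 mV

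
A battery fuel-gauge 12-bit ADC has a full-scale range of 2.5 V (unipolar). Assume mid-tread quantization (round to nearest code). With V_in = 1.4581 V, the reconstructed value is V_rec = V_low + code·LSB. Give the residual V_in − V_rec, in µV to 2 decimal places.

-29.88 µV

LSB = 2.5/2^12 = 0.610 mV.
(V_in − V_low)/LSB = (1.4581 − 0)/0.000610352 = 2388.9510 → code 2389 (round).
Code 2389 maps back to 0 + 2389×0.000610352 V = 1.4581299 V.
Difference: -2.98828e-05 V → -29.88 µV.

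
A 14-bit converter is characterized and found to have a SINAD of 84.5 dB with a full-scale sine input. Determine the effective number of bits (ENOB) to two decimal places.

ENOB = (SINAD − 1.76) / 6.02 = (84.5 − 1.76)/6.02 = 13.744.

13.74 bits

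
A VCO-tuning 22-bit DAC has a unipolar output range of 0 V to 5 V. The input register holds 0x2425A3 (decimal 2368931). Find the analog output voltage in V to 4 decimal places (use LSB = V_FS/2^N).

LSB = 5 V / 2^22 = 1.19 µV.
Code 0x2425A3 = 2368931 decimal.
V_out = 0 + 2368931 × 1.19209e-06 V = 2.82399 V.

2.8240 V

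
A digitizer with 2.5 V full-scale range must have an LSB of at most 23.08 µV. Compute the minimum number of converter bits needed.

Number of steps required ≥ 2.5 V / 23.08 µV = 108318.89.
Need 2^N ≥ 108318.89; 2^16 = 65536, 2^17 = 131072.
Minimum N = 17.

17 bits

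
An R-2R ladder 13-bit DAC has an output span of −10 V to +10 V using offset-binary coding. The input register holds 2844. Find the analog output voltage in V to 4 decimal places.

LSB = 20 V / 2^13 = 2.441 mV.
V_out = (−10) + 2844 × 0.00244141 V = -3.05664 V.

-3.0566 V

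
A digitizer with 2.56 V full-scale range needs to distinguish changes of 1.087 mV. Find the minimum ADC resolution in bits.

12 bits

Number of steps required ≥ 2.56 V / 1.087 mV = 2355.11.
Need 2^N ≥ 2355.11; 2^11 = 2048, 2^12 = 4096.
Minimum N = 12.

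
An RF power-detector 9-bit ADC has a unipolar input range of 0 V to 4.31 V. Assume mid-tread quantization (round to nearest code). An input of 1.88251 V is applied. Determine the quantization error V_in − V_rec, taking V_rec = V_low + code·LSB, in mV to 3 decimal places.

LSB = 4.31/2^9 = 8.418 mV.
(1.88251 − 0)/0.00841797 = 223.6300; round gives code 224.
V_rec = 0 + 224·0.00841797 = 1.885625 V.
Error = 1.88251 − 1.885625 = -0.003115 V = -3.115 mV.

-3.115 mV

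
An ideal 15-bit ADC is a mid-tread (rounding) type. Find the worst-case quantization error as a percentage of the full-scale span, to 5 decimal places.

0.00153 %

Rounding → worst-case error = ½ LSB = V_FS/2^16, so 100/65536 = 0.00152588 % of full scale.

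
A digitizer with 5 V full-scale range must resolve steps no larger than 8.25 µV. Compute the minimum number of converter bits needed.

20 bits

Number of steps required ≥ 5 V / 8.25 µV = 606060.61.
Need 2^N ≥ 606060.61; 2^19 = 524288, 2^20 = 1048576.
Minimum N = 20.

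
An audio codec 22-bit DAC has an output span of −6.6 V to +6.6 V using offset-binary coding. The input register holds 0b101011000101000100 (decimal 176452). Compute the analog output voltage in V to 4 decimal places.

LSB = 13.2 V / 2^22 = 3.15 µV.
Code 0b101011000101000100 = 176452 decimal.
V_out = (−6.6) + 176452 × 3.14713e-06 V = -6.04468 V.

-6.0447 V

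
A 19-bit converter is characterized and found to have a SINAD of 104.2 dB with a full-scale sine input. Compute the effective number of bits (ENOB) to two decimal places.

17.02 bits

ENOB = (SINAD − 1.76) / 6.02 = (104.2 − 1.76)/6.02 = 17.017.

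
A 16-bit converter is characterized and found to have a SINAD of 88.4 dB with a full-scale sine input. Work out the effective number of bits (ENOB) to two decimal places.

14.39 bits

ENOB = (SINAD − 1.76) / 6.02 = (88.4 − 1.76)/6.02 = 14.392.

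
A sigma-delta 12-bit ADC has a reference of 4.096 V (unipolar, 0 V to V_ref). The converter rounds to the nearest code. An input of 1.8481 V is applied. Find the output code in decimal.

code 1848

With 4096 levels over 4.096 V, one step is 1.000 mV.
Input sits at 1848.100 steps above V_low.
So the output code is 1848.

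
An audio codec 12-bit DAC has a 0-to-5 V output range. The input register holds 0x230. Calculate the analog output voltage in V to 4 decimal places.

LSB = 5 V / 2^12 = 1.221 mV.
Code 0x230 = 560 decimal.
V_out = 0 + 560 × 0.0012207 V = 0.683594 V.

0.6836 V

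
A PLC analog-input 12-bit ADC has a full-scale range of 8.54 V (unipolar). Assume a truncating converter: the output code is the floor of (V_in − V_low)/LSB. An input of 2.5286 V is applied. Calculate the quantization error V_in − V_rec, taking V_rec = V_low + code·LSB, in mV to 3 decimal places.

LSB = 8.54/2^12 = 2.085 mV.
Scaled input = 1212.7805 LSBs, so code = 1212.
Reconstructed: 2.5269727 V.
V_in − V_rec = 0.00162734 V = 1.627 mV.

1.627 mV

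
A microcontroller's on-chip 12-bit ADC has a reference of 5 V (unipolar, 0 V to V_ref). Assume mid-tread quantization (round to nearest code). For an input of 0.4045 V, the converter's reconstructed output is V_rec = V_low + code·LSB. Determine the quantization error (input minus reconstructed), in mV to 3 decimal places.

0.447 mV

One LSB is 5 V / 4096 = 1.221 mV.
(0.4045 − 0)/0.0012207 = 331.3664; round gives code 331.
V_rec = 0 + 331·0.0012207 = 0.40405273 V.
V_in − V_rec = 0.000447266 V = 0.447 mV.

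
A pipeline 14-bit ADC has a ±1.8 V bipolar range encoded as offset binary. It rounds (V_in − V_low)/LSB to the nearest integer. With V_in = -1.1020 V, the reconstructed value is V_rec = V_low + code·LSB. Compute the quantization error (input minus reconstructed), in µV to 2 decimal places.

-71.29 µV

Step size: 3.6 V ÷ 2^14 = 219.73 µV.
(V_in − V_low)/LSB = (-1.1020 − (−1.8))/0.000219727 = 3176.6756 → code 3177 (round).
V_rec = (−1.8) + 3177·0.000219727 = -1.1019287 V.
V_in − V_rec = -7.12891e-05 V = -71.29 µV.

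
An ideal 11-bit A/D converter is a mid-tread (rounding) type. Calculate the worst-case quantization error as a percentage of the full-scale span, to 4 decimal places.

Rounding → worst-case error = ½ LSB = V_FS/2^12, so 100/4096 = 0.0244141 % of full scale.

0.0244 %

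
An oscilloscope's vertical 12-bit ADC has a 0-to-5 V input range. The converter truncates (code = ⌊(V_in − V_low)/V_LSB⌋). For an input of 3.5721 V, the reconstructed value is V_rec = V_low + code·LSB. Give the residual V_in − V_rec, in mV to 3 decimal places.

0.323 mV

LSB = 5/2^12 = 1.221 mV.
Scaled input = 2926.2643 LSBs, so code = 2926.
Reconstructed: 3.5717773 V.
V_in − V_rec = 0.000322656 V = 0.323 mV.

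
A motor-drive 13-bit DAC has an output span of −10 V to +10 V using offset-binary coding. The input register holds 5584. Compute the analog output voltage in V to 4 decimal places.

3.6328 V

LSB = 20 V / 2^13 = 2.441 mV.
V_out = (−10) + 5584 × 0.00244141 V = 3.63281 V.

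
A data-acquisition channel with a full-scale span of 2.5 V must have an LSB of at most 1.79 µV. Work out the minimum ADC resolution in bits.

21 bits

Number of steps required ≥ 2.5 V / 1.79 µV = 1396648.04.
Need 2^N ≥ 1396648.04; 2^20 = 1048576, 2^21 = 2097152.
Minimum N = 21.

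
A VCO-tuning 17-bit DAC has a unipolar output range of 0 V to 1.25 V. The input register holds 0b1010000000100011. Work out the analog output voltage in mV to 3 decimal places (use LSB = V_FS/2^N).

390.959 mV

LSB = 1.25 V / 2^17 = 9.54 µV.
Code 0b1010000000100011 = 40995 decimal.
V_out = 0 + 40995 × 9.53674e-06 V = 0.390959 V.
= 390.959 mV.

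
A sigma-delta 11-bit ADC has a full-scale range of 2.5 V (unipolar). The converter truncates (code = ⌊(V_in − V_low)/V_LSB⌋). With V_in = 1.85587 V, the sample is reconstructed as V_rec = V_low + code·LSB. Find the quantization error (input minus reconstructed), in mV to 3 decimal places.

0.401 mV

LSB = 2.5/2^11 = 1.221 mV.
(1.85587 − 0)/0.0012207 = 1520.3287; ⌊·⌋ gives code 1520.
Reconstructed: 1.8554688 V.
Difference: 0.00040125 V → 0.401 mV.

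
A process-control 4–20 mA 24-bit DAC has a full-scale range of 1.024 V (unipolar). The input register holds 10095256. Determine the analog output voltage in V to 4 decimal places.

0.6162 V

LSB = 1.024 V / 2^24 = 0.06 µV.
V_out = 0 + 10095256 × 6.10352e-08 V = 0.616166 V.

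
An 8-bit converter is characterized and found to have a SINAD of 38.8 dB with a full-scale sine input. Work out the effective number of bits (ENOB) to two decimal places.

ENOB = (SINAD − 1.76) / 6.02 = (38.8 − 1.76)/6.02 = 6.153.

6.15 bits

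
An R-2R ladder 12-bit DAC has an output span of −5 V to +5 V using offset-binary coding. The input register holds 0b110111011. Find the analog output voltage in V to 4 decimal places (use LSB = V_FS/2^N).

-3.9185 V

LSB = 10 V / 2^12 = 2.441 mV.
Code 0b110111011 = 443 decimal.
V_out = (−5) + 443 × 0.00244141 V = -3.91846 V.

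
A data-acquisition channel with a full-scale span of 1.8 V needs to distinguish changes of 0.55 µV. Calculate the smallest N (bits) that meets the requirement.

22 bits

Number of steps required ≥ 1.8 V / 0.55 µV = 3272727.27.
Need 2^N ≥ 3272727.27; 2^21 = 2097152, 2^22 = 4194304.
Minimum N = 22.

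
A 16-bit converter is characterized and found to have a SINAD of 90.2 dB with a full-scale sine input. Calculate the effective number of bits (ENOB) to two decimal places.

14.69 bits

ENOB = (SINAD − 1.76) / 6.02 = (90.2 − 1.76)/6.02 = 14.691.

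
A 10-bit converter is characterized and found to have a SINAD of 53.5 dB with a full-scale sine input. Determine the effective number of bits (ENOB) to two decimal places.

8.59 bits

ENOB = (SINAD − 1.76) / 6.02 = (53.5 − 1.76)/6.02 = 8.595.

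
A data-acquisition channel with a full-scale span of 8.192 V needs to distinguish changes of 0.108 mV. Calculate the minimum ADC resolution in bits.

Number of steps required ≥ 8.192 V / 0.108 mV = 75851.85.
Need 2^N ≥ 75851.85; 2^16 = 65536, 2^17 = 131072.
Minimum N = 17.

17 bits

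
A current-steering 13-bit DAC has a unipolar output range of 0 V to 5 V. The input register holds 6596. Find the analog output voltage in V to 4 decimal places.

4.0259 V

LSB = 5 V / 2^13 = 0.610 mV.
V_out = 0 + 6596 × 0.000610352 V = 4.02588 V.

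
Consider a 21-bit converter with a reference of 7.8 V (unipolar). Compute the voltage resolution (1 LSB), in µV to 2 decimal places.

3.72 µV

Full-scale span = 7.8 V.
LSB = 7.8 / 2^21 = 7.8 / 2097152 = 3.71933e-06 V = 3.72 µV.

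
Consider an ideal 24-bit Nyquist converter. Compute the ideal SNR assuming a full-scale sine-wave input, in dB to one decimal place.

SNR ≈ 6.02·N + 1.76 dB = 6.02·24 + 1.76 = 146.24 dB.

146.2 dB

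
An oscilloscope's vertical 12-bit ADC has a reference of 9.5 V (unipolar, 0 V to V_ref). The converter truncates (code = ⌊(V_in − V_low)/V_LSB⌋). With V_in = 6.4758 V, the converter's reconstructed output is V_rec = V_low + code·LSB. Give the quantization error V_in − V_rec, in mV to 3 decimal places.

0.214 mV

One LSB is 9.5 V / 4096 = 2.319 mV.
Scaled input = 2792.0923 LSBs, so code = 2792.
V_rec = 0 + 2792·0.00231934 = 6.4755859 V.
V_in − V_rec = 0.000214063 V = 0.214 mV.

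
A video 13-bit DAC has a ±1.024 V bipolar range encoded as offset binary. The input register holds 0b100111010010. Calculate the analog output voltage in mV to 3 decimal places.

-395.500 mV

LSB = 2.048 V / 2^13 = 250.00 µV.
Code 0b100111010010 = 2514 decimal.
V_out = (−1.024) + 2514 × 0.00025 V = -0.3955 V.
= -395.500 mV.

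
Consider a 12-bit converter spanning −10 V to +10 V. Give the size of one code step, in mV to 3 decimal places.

Full-scale span = 20 V.
LSB = 20 / 2^12 = 20 / 4096 = 0.00488281 V = 4.883 mV.

4.883 mV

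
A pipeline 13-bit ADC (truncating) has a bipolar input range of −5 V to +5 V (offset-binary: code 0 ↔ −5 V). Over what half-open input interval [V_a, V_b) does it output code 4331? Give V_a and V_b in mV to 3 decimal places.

LSB = 10/2^13 = 1.221 mV.
V_a = V_low + 4331·LSB = 0.286865 V; V_b = V_low + 4332·LSB = 0.288086 V.

[286.865 mV, 288.086 mV)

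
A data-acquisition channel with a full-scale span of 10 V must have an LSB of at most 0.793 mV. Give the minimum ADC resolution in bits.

14 bits

Number of steps required ≥ 10 V / 0.793 mV = 12610.34.
Need 2^N ≥ 12610.34; 2^13 = 8192, 2^14 = 16384.
Minimum N = 14.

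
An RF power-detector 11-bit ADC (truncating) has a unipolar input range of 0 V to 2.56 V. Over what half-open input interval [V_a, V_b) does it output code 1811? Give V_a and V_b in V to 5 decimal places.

[2.26375 V, 2.26500 V)

LSB = 2.56/2^11 = 1.250 mV.
V_a = V_low + 1811·LSB = 2.26375 V; V_b = V_low + 1812·LSB = 2.265 V.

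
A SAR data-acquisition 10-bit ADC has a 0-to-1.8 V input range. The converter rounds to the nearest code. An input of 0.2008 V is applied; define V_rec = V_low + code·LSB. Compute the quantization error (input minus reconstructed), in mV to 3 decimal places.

0.409 mV

LSB = 1.8/2^10 = 1.758 mV.
(V_in − V_low)/LSB = (0.2008 − 0)/0.00175781 = 114.2329 → code 114 (round).
Reconstructed: 0.20039062 V.
Error = 0.2008 − 0.20039062 = 0.000409375 V = 0.409 mV.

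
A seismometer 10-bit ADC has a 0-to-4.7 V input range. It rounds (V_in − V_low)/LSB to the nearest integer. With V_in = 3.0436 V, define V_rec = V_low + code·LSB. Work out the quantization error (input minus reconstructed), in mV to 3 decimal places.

0.534 mV

Step size: 4.7 V ÷ 2^10 = 4.590 mV.
Scaled input = 663.1163 LSBs, so code = 663.
Reconstructed: 3.0430664 V.
Error = 3.0436 − 3.0430664 = 0.000533594 V = 0.534 mV.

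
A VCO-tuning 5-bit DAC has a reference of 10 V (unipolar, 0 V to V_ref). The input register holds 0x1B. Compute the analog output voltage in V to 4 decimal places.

8.4375 V

LSB = 10 V / 2^5 = 312.500 mV.
Code 0x1B = 27 decimal.
V_out = 0 + 27 × 0.3125 V = 8.4375 V.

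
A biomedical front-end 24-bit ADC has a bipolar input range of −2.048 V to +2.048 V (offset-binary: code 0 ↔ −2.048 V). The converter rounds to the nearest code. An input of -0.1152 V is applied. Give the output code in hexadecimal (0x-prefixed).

code 0x78CCCD (decimal 7916749)

LSB = 4.096 V / 16777216 = 0.24 µV.
(V_in − V_low)/LSB = (-0.1152 − (−2.048)) / 2.44141e-07 = 7916748.800.
Round → code 7916749.
In hexadecimal (0x-prefixed): 0x78CCCD.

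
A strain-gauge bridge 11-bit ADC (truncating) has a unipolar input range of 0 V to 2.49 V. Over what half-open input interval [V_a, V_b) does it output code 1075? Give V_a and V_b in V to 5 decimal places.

[1.30701 V, 1.30822 V)

LSB = 2.49/2^11 = 1.216 mV.
V_a = V_low + 1075·LSB = 1.30701 V; V_b = V_low + 1076·LSB = 1.30822 V.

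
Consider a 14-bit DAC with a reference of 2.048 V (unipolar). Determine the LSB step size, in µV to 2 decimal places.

125.00 µV

Full-scale span = 2.048 V.
LSB = 2.048 / 2^14 = 2.048 / 16384 = 0.000125 V = 125.00 µV.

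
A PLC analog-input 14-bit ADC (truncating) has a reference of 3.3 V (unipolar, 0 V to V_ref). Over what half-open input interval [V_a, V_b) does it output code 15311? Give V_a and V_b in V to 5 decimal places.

LSB = 3.3/2^14 = 201.42 µV.
V_a = V_low + 15311·LSB = 3.08388 V; V_b = V_low + 15312·LSB = 3.08408 V.

[3.08388 V, 3.08408 V)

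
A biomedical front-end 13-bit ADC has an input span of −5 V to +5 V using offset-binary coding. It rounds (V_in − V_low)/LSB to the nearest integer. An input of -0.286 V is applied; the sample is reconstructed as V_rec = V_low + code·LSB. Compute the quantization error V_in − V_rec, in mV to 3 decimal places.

One LSB is 10 V / 8192 = 1.221 mV.
Scaled input = 3861.7088 LSBs, so code = 3862.
Code 3862 maps back to (−5) + 3862×0.0012207 V = -0.28564453 V.
V_in − V_rec = -0.000355469 V = -0.355 mV.

-0.355 mV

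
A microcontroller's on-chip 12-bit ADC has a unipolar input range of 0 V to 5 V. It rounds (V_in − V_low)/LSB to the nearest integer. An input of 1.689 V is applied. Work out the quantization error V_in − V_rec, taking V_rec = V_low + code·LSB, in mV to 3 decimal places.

-0.453 mV

LSB = 5/2^12 = 1.221 mV.
(V_in − V_low)/LSB = (1.689 − 0)/0.0012207 = 1383.6288 → code 1384 (round).
Reconstructed: 1.6894531 V.
Error = 1.689 − 1.6894531 = -0.000453125 V = -0.453 mV.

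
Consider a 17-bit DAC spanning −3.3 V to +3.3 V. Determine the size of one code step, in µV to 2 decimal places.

Full-scale span = 6.6 V.
LSB = 6.6 / 2^17 = 6.6 / 131072 = 5.0354e-05 V = 50.35 µV.

50.35 µV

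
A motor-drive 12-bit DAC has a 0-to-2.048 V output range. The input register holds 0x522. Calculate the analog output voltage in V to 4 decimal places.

LSB = 2.048 V / 2^12 = 0.500 mV.
Code 0x522 = 1314 decimal.
V_out = 0 + 1314 × 0.0005 V = 0.657 V.

0.6570 V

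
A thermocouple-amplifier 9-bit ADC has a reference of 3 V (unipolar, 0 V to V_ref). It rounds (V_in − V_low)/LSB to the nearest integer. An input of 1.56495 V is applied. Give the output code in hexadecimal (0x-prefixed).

code 0x10B (decimal 267)

Full-scale span = 3 V; LSB = 3/2^9 = 5.859 mV.
(V_in − V_low)/LSB = (1.56495 − 0) / 0.00585938 = 267.085.
So the output code is 267.
In hexadecimal (0x-prefixed): 0x10B.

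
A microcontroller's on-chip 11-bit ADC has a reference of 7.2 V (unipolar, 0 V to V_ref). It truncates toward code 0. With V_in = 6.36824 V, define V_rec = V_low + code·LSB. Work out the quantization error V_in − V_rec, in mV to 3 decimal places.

One LSB is 7.2 V / 2048 = 3.516 mV.
Scaled input = 1811.4105 LSBs, so code = 1811.
Reconstructed: 6.3667969 V.
V_in − V_rec = 0.00144312 V = 1.443 mV.

1.443 mV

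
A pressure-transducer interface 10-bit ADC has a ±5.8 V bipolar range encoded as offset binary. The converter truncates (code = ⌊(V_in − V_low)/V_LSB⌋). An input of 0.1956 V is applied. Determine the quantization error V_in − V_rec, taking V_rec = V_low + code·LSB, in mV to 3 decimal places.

One LSB is 11.6 V / 1024 = 11.328 mV.
(0.1956 − (−5.8))/0.0113281 = 529.2668; ⌊·⌋ gives code 529.
Code 529 maps back to (−5.8) + 529×0.0113281 V = 0.19257812 V.
V_in − V_rec = 0.00302187 V = 3.022 mV.

3.022 mV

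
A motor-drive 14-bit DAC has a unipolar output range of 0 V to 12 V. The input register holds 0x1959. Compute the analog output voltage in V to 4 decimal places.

4.7527 V

LSB = 12 V / 2^14 = 0.732 mV.
Code 0x1959 = 6489 decimal.
V_out = 0 + 6489 × 0.000732422 V = 4.75269 V.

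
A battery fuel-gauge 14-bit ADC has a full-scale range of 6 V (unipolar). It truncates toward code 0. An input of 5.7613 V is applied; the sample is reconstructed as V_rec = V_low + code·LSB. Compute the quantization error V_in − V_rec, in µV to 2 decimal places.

69.53 µV

One LSB is 6 V / 16384 = 366.21 µV.
(V_in − V_low)/LSB = (5.7613 − 0)/0.000366211 = 15732.1899 → code 15732 (floor).
Code 15732 maps back to 0 + 15732×0.000366211 V = 5.7612305 V.
Difference: 6.95312e-05 V → 69.53 µV.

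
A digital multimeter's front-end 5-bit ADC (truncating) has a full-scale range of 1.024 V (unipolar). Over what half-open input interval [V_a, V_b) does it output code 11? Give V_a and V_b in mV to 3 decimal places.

[352.000 mV, 384.000 mV)

LSB = 1.024/2^5 = 32.000 mV.
V_a = V_low + 11·LSB = 0.352 V; V_b = V_low + 12·LSB = 0.384 V.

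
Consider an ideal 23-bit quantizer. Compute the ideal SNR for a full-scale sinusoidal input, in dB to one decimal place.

140.2 dB

SNR ≈ 6.02·N + 1.76 dB = 6.02·23 + 1.76 = 140.22 dB.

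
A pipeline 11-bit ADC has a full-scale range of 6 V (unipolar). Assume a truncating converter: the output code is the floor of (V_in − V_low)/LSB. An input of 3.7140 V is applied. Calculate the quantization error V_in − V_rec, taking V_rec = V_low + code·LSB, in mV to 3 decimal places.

2.086 mV

LSB = 6/2^11 = 2.930 mV.
(V_in − V_low)/LSB = (3.7140 − 0)/0.00292969 = 1267.7120 → code 1267 (floor).
V_rec = 0 + 1267·0.00292969 = 3.7119141 V.
V_in − V_rec = 0.00208594 V = 2.086 mV.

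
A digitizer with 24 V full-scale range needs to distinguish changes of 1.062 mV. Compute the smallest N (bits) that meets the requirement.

Number of steps required ≥ 24 V / 1.062 mV = 22598.87.
Need 2^N ≥ 22598.87; 2^14 = 16384, 2^15 = 32768.
Minimum N = 15.

15 bits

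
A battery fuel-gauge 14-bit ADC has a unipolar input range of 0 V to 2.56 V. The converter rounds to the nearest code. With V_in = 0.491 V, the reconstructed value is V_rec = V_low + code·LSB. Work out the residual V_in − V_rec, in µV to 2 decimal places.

62.50 µV

Step size: 2.56 V ÷ 2^14 = 156.25 µV.
(0.491 − 0)/0.00015625 = 3142.4000; round gives code 3142.
Code 3142 maps back to 0 + 3142×0.00015625 V = 0.4909375 V.
Error = 0.491 − 0.4909375 = 6.25e-05 V = 62.50 µV.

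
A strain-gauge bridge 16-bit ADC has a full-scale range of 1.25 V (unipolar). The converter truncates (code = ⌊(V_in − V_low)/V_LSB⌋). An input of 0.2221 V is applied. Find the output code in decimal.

LSB = 1.25 V / 65536 = 19.07 µV.
(0.2221 − 0) / 1.90735e-05 = 11644.436 LSBs.
So the output code is 11644.

code 11644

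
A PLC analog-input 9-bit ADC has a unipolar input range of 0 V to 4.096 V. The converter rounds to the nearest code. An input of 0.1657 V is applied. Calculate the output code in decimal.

code 21

LSB = 4.096 V / 512 = 8.000 mV.
(V_in − V_low)/LSB = (0.1657 − 0) / 0.008 = 20.712.
Round → code 21.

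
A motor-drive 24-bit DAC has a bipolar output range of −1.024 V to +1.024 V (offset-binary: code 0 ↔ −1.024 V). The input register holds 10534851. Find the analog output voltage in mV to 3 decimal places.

LSB = 2.048 V / 2^24 = 0.12 µV.
V_out = (−1.024) + 10534851 × 1.2207e-07 V = 0.261993 V.
= 261.993 mV.

261.993 mV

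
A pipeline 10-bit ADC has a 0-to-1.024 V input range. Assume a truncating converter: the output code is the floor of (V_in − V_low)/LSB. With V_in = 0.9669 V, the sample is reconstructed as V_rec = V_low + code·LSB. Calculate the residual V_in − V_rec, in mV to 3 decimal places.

Step size: 1.024 V ÷ 2^10 = 1.000 mV.
(V_in − V_low)/LSB = (0.9669 − 0)/0.001 = 966.9000 → code 966 (floor).
Code 966 maps back to 0 + 966×0.001 V = 0.966 V.
Difference: 0.0009 V → 0.900 mV.

0.900 mV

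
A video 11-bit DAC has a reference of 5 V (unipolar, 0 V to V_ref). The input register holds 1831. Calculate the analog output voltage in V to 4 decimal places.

LSB = 5 V / 2^11 = 2.441 mV.
V_out = 0 + 1831 × 0.00244141 V = 4.47021 V.

4.4702 V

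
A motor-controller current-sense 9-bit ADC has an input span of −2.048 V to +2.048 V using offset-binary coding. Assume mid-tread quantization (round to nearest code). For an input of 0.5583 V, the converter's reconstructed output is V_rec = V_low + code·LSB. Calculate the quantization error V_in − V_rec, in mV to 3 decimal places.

-1.700 mV

One LSB is 4.096 V / 512 = 8.000 mV.
Scaled input = 325.7875 LSBs, so code = 326.
V_rec = (−2.048) + 326·0.008 = 0.56 V.
V_in − V_rec = -0.0017 V = -1.700 mV.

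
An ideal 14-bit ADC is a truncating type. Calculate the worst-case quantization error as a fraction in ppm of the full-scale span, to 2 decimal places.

Truncating → worst-case error = 1 LSB = V_FS/2^14, so 1e+06/16384 = 61.0352 ppm of full scale.

61.04 ppm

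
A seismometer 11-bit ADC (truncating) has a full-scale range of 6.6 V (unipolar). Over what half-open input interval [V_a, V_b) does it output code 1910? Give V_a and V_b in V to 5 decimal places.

[6.15527 V, 6.15850 V)

LSB = 6.6/2^11 = 3.223 mV.
V_a = V_low + 1910·LSB = 6.15527 V; V_b = V_low + 1911·LSB = 6.1585 V.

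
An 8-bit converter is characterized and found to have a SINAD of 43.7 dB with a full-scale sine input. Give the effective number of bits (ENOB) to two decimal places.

6.97 bits

ENOB = (SINAD − 1.76) / 6.02 = (43.7 − 1.76)/6.02 = 6.967.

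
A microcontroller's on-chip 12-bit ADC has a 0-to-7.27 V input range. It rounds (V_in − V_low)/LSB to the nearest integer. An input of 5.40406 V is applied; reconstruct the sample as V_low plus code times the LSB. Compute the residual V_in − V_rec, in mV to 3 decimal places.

-0.518 mV

LSB = 7.27/2^12 = 1.775 mV.
(V_in − V_low)/LSB = (5.40406 − 0)/0.0017749 = 3044.7084 → code 3045 (round).
Reconstructed: 5.4045776 V.
Difference: -0.000517637 V → -0.518 mV.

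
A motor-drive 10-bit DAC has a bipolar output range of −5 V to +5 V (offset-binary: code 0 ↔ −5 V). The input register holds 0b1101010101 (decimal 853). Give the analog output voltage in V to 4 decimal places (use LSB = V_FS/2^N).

LSB = 10 V / 2^10 = 9.766 mV.
Code 0b1101010101 = 853 decimal.
V_out = (−5) + 853 × 0.00976562 V = 3.33008 V.

3.3301 V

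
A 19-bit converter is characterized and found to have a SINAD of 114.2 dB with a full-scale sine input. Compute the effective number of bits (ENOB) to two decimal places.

18.68 bits

ENOB = (SINAD − 1.76) / 6.02 = (114.2 − 1.76)/6.02 = 18.678.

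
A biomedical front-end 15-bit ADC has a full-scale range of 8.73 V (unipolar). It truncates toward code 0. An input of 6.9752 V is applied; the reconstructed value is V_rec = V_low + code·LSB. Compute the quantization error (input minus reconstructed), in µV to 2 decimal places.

One LSB is 8.73 V / 32768 = 266.42 µV.
(6.9752 − 0)/0.000266418 = 26181.3693; ⌊·⌋ gives code 26181.
Reconstructed: 6.9751016 V.
V_in − V_rec = 9.83765e-05 V = 98.38 µV.

98.38 µV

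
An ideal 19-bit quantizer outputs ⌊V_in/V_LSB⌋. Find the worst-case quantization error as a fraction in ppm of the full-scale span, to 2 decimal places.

Truncating → worst-case error = 1 LSB = V_FS/2^19, so 1e+06/524288 = 1.90735 ppm of full scale.

1.91 ppm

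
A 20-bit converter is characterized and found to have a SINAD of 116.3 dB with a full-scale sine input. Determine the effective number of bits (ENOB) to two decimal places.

19.03 bits

ENOB = (SINAD − 1.76) / 6.02 = (116.3 − 1.76)/6.02 = 19.027.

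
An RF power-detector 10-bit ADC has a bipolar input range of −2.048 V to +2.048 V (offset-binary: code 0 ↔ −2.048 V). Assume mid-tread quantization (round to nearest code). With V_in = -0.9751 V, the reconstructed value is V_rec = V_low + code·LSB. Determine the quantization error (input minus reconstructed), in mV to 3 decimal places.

0.900 mV

LSB = 4.096/2^10 = 4.000 mV.
(-0.9751 − (−2.048))/0.004 = 268.2250; round gives code 268.
V_rec = (−2.048) + 268·0.004 = -0.976 V.
V_in − V_rec = 0.0009 V = 0.900 mV.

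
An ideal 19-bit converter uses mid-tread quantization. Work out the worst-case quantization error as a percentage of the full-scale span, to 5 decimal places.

0.00010 %

Rounding → worst-case error = ½ LSB = V_FS/2^20, so 100/1048576 = 9.53674e-05 % of full scale.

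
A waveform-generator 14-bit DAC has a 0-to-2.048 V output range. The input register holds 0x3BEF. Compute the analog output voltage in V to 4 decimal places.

1.9179 V

LSB = 2.048 V / 2^14 = 125.00 µV.
Code 0x3BEF = 15343 decimal.
V_out = 0 + 15343 × 0.000125 V = 1.91787 V.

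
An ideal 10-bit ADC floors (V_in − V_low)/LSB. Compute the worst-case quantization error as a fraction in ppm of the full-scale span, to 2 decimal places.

976.56 ppm

Truncating → worst-case error = 1 LSB = V_FS/2^10, so 1e+06/1024 = 976.562 ppm of full scale.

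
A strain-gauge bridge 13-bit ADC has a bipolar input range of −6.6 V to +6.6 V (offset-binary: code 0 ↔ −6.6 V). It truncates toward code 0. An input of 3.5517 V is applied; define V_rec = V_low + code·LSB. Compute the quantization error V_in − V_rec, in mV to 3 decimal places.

0.333 mV

LSB = 13.2/2^13 = 1.611 mV.
(3.5517 − (−6.6))/0.00161133 = 6300.2065; ⌊·⌋ gives code 6300.
Code 6300 maps back to (−6.6) + 6300×0.00161133 V = 3.5513672 V.
V_in − V_rec = 0.000332812 V = 0.333 mV.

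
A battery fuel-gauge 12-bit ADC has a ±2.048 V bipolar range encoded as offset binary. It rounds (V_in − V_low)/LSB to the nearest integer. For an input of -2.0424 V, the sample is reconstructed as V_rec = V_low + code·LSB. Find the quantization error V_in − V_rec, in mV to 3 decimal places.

LSB = 4.096/2^12 = 1.000 mV.
Scaled input = 5.6000 LSBs, so code = 6.
V_rec = (−2.048) + 6·0.001 = -2.042 V.
V_in − V_rec = -0.0004 V = -0.400 mV.

-0.400 mV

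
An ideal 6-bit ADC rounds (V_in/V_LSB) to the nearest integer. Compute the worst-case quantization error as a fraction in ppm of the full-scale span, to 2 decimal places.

7812.50 ppm

Rounding → worst-case error = ½ LSB = V_FS/2^7, so 1e+06/128 = 7812.5 ppm of full scale.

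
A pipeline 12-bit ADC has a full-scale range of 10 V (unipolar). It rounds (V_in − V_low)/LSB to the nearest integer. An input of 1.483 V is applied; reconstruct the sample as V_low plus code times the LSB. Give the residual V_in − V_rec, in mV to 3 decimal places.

One LSB is 10 V / 4096 = 2.441 mV.
Scaled input = 607.4368 LSBs, so code = 607.
Code 607 maps back to 0 + 607×0.00244141 V = 1.4819336 V.
V_in − V_rec = 0.00106641 V = 1.066 mV.

1.066 mV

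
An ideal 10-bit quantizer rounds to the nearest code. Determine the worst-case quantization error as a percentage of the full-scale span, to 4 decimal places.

Rounding → worst-case error = ½ LSB = V_FS/2^11, so 100/2048 = 0.0488281 % of full scale.

0.0488 %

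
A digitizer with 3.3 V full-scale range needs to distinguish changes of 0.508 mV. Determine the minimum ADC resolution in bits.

Number of steps required ≥ 3.3 V / 0.508 mV = 6496.06.
Need 2^N ≥ 6496.06; 2^12 = 4096, 2^13 = 8192.
Minimum N = 13.

13 bits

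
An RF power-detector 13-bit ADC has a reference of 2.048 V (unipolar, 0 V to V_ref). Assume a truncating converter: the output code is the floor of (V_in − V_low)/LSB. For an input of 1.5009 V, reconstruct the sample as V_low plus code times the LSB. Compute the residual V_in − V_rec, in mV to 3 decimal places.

0.150 mV

LSB = 2.048/2^13 = 250.00 µV.
(1.5009 − 0)/0.00025 = 6003.6000; ⌊·⌋ gives code 6003.
Code 6003 maps back to 0 + 6003×0.00025 V = 1.50075 V.
V_in − V_rec = 0.00015 V = 0.150 mV.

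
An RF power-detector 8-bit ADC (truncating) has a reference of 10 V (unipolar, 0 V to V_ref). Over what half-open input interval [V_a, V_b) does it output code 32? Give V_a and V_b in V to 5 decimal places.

[1.25000 V, 1.28906 V)

LSB = 10/2^8 = 39.062 mV.
V_a = V_low + 32·LSB = 1.25 V; V_b = V_low + 33·LSB = 1.28906 V.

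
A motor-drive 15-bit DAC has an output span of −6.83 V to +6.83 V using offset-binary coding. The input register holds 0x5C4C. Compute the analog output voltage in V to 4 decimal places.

LSB = 13.66 V / 2^15 = 416.87 µV.
Code 0x5C4C = 23628 decimal.
V_out = (−6.83) + 23628 × 0.00041687 V = 3.01981 V.

3.0198 V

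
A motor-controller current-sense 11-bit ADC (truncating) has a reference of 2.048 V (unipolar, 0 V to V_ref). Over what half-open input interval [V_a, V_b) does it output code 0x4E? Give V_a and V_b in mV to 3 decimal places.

[78.000 mV, 79.000 mV)

LSB = 2.048/2^11 = 1.000 mV.
Code 0x4E = 78 decimal.
V_a = V_low + 78·LSB = 0.078 V; V_b = V_low + 79·LSB = 0.079 V.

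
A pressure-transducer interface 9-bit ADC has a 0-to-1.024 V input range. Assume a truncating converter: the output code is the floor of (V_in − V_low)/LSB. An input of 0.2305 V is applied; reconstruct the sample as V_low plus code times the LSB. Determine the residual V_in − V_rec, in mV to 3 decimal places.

0.500 mV

Step size: 1.024 V ÷ 2^9 = 2.000 mV.
(0.2305 − 0)/0.002 = 115.2500; ⌊·⌋ gives code 115.
Code 115 maps back to 0 + 115×0.002 V = 0.23 V.
V_in − V_rec = 0.0005 V = 0.500 mV.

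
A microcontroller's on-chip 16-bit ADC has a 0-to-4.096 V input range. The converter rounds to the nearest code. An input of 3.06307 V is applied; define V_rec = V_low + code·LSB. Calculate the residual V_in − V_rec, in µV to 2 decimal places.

Step size: 4.096 V ÷ 2^16 = 62.50 µV.
Scaled input = 49009.1200 LSBs, so code = 49009.
V_rec = 0 + 49009·6.25e-05 = 3.0630625 V.
Error = 3.06307 − 3.0630625 = 7.5e-06 V = 7.50 µV.

7.50 µV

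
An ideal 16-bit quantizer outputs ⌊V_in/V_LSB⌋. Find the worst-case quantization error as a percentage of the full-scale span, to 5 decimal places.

Truncating → worst-case error = 1 LSB = V_FS/2^16, so 100/65536 = 0.00152588 % of full scale.

0.00153 %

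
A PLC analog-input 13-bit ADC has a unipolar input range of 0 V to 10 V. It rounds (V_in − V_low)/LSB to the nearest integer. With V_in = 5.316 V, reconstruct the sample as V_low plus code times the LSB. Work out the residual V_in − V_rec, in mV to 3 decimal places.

Step size: 10 V ÷ 2^13 = 1.221 mV.
(V_in − V_low)/LSB = (5.316 − 0)/0.0012207 = 4354.8672 → code 4355 (round).
Reconstructed: 5.3161621 V.
Error = 5.316 − 5.3161621 = -0.000162109 V = -0.162 mV.

-0.162 mV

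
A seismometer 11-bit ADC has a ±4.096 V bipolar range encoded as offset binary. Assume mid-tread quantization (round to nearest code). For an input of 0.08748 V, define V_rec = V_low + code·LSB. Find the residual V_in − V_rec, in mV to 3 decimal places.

LSB = 8.192/2^11 = 4.000 mV.
Scaled input = 1045.8700 LSBs, so code = 1046.
Reconstructed: 0.088 V.
V_in − V_rec = -0.00052 V = -0.520 mV.

-0.520 mV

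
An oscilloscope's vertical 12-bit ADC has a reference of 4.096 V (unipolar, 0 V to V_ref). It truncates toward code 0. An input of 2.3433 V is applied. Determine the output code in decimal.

With 4096 levels over 4.096 V, one step is 1.000 mV.
Input sits at 2343.300 steps above V_low.
⌊·⌋(2343.300) = 2343.

code 2343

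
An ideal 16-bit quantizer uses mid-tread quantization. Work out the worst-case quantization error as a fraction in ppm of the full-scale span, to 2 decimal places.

Rounding → worst-case error = ½ LSB = V_FS/2^17, so 1e+06/131072 = 7.62939 ppm of full scale.

7.63 ppm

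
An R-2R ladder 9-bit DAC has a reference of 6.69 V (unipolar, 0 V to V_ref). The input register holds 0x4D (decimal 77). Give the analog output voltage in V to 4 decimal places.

LSB = 6.69 V / 2^9 = 13.066 mV.
Code 0x4D = 77 decimal.
V_out = 0 + 77 × 0.0130664 V = 1.00611 V.

1.0061 V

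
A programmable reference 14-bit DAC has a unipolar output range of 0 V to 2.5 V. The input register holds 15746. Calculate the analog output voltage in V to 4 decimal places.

LSB = 2.5 V / 2^14 = 152.59 µV.
V_out = 0 + 15746 × 0.000152588 V = 2.40265 V.

2.4026 V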